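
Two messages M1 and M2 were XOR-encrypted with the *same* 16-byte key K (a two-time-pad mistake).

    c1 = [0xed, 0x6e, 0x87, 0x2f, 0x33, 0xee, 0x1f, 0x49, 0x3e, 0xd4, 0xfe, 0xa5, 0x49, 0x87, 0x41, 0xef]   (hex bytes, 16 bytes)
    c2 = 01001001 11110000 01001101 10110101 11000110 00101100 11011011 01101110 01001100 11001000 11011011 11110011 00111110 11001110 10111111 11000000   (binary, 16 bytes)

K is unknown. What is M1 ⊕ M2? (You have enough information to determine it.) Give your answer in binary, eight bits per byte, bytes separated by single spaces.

c1 ⊕ c2 = (M1 ⊕ K) ⊕ (M2 ⊕ K) = M1 ⊕ M2 — the shared key cancels under XOR.
11101101 ⊕ 01001001 = 10100100
01101110 ⊕ 11110000 = 10011110
10000111 ⊕ 01001101 = 11001010
00101111 ⊕ 10110101 = 10011010
00110011 ⊕ 11000110 = 11110101
11101110 ⊕ 00101100 = 11000010
00011111 ⊕ 11011011 = 11000100
01001001 ⊕ 01101110 = 00100111
00111110 ⊕ 01001100 = 01110010
11010100 ⊕ 11001000 = 00011100
11111110 ⊕ 11011011 = 00100101
10100101 ⊕ 11110011 = 01010110
01001001 ⊕ 00111110 = 01110111
10000111 ⊕ 11001110 = 01001001
01000001 ⊕ 10111111 = 11111110
11101111 ⊕ 11000000 = 00101111

10100100 10011110 11001010 10011010 11110101 11000010 11000100 00100111 01110010 00011100 00100101 01010110 01110111 01001001 11111110 00101111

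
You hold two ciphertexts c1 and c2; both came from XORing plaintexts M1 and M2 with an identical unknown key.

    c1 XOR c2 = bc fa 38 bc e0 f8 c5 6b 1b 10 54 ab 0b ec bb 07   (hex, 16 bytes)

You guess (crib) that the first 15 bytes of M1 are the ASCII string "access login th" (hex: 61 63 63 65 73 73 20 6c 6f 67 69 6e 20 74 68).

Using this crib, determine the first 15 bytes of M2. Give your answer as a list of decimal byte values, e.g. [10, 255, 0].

Since c1 ⊕ c2 = M1 ⊕ M2, XORing with the guessed M1 bytes yields the corresponding M2 bytes: M2 = (c1 ⊕ c2) ⊕ M1.
bc xor 61 = dd
fa xor 63 = 99
38 xor 63 = 5b
bc xor 65 = d9
e0 xor 73 = 93
f8 xor 73 = 8b
c5 xor 20 = e5
6b xor 6c = 07
1b xor 6f = 74
10 xor 67 = 77
54 xor 69 = 3d
ab xor 6e = c5
0b xor 20 = 2b
ec xor 74 = 98
bb xor 68 = d3

[221, 153, 91, 217, 147, 139, 229, 7, 116, 119, 61, 197, 43, 152, 211]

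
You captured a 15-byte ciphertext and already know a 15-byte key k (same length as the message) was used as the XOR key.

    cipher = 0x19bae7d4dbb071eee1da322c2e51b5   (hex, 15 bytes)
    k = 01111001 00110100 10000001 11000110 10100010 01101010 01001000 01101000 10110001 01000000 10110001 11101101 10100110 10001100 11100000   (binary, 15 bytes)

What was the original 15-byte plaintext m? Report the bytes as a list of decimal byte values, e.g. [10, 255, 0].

[96, 142, 102, 18, 121, 218, 57, 134, 80, 154, 131, 193, 136, 221, 85]

 25 XOR 121 =  96
186 XOR  52 = 142
231 XOR 129 = 102
212 XOR 198 =  18
219 XOR 162 = 121
176 XOR 106 = 218
113 XOR  72 =  57
238 XOR 104 = 134
225 XOR 177 =  80
218 XOR  64 = 154
 50 XOR 177 = 131
 44 XOR 237 = 193
 46 XOR 166 = 136
 81 XOR 140 = 221
181 XOR 224 =  85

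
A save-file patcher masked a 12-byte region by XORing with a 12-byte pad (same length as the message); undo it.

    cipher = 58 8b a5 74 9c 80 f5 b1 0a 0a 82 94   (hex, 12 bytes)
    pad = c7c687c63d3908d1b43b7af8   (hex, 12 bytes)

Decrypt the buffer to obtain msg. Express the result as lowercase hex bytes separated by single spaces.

9f 4d 22 b2 a1 b9 fd 60 be 31 f8 6c

58 ⊕ c7 = 9f
8b ⊕ c6 = 4d
a5 ⊕ 87 = 22
74 ⊕ c6 = b2
9c ⊕ 3d = a1
80 ⊕ 39 = b9
f5 ⊕ 08 = fd
b1 ⊕ d1 = 60
0a ⊕ b4 = be
0a ⊕ 3b = 31
82 ⊕ 7a = f8
94 ⊕ f8 = 6c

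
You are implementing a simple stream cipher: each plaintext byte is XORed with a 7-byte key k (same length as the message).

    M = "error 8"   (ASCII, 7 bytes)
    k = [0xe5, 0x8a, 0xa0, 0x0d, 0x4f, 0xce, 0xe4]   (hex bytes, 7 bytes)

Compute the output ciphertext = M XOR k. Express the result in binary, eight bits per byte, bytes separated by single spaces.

101 XOR 229 = 128
114 XOR 138 = 248
114 XOR 160 = 210
111 XOR  13 =  98
114 XOR  79 =  61
 32 XOR 206 = 238
 56 XOR 228 = 220

10000000 11111000 11010010 01100010 00111101 11101110 11011100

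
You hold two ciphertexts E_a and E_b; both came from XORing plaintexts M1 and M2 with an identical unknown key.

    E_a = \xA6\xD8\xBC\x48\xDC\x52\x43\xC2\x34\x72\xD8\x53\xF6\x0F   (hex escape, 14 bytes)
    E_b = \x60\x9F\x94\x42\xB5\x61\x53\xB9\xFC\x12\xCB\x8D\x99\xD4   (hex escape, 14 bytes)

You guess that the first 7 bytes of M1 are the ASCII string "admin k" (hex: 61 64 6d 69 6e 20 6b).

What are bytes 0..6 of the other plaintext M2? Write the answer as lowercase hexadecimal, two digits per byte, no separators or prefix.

First, E_a ⊕ E_b = (M1 ⊕ K) ⊕ (M2 ⊕ K) = M1 ⊕ M2, so the key drops out. Then M2 = (M1 ⊕ M2) ⊕ M1 over the first 7 bytes.
byte 0: (a6 ⊕ 60) ⊕ 61 = c6 ⊕ 61 = a7
byte 1: (d8 ⊕ 9f) ⊕ 64 = 47 ⊕ 64 = 23
byte 2: (bc ⊕ 94) ⊕ 6d = 28 ⊕ 6d = 45
byte 3: (48 ⊕ 42) ⊕ 69 = 0a ⊕ 69 = 63
byte 4: (dc ⊕ b5) ⊕ 6e = 69 ⊕ 6e = 07
byte 5: (52 ⊕ 61) ⊕ 20 = 33 ⊕ 20 = 13
byte 6: (43 ⊕ 53) ⊕ 6b = 10 ⊕ 6b = 7b

a723456307137b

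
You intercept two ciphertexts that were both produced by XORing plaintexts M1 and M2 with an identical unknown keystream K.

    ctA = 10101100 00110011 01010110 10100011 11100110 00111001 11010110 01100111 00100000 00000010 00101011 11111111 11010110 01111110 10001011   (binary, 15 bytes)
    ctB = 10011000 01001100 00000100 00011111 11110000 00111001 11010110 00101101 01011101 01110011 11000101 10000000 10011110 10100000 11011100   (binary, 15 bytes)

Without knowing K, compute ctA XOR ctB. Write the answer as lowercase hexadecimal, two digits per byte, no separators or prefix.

ctA ⊕ ctB = (M1 ⊕ K) ⊕ (M2 ⊕ K) = M1 ⊕ M2 — the shared key cancels under XOR.
byte 0: ac ^ 98 = 34
byte 1: 33 ^ 4c = 7f
byte 2: 56 ^ 04 = 52
byte 3: a3 ^ 1f = bc
byte 4: e6 ^ f0 = 16
byte 5: 39 ^ 39 = 00
byte 6: d6 ^ d6 = 00
byte 7: 67 ^ 2d = 4a
byte 8: 20 ^ 5d = 7d
byte 9: 02 ^ 73 = 71
byte 10: 2b ^ c5 = ee
byte 11: ff ^ 80 = 7f
byte 12: d6 ^ 9e = 48
byte 13: 7e ^ a0 = de
byte 14: 8b ^ dc = 57

347f52bc1600004a7d71ee7f48de57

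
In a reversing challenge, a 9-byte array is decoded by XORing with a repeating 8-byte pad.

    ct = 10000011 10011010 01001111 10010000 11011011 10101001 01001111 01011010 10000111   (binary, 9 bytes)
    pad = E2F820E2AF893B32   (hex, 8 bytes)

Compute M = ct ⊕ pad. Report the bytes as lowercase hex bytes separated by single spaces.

61 62 6f 72 74 20 74 68 65

The 8-byte key repeats, so the effective keystream is e2 f8 20 e2 af 89 3b 32 e2.
byte 0: 10000011 xor 11100010 = 01100001
byte 1: 10011010 xor 11111000 = 01100010
byte 2: 01001111 xor 00100000 = 01101111
byte 3: 10010000 xor 11100010 = 01110010
byte 4: 11011011 xor 10101111 = 01110100
byte 5: 10101001 xor 10001001 = 00100000
byte 6: 01001111 xor 00111011 = 01110100
byte 7: 01011010 xor 00110010 = 01101000
byte 8: 10000111 xor 11100010 = 01100101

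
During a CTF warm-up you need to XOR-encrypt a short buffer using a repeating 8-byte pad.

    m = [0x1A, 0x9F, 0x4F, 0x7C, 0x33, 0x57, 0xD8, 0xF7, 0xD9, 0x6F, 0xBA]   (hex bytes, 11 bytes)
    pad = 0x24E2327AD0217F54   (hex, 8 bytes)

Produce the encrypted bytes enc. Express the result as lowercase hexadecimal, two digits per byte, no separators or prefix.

The 8-byte key repeats, so the effective keystream is 24 e2 32 7a d0 21 7f 54 24 e2 32.
byte 0: 1a xor 24 = 3e
byte 1: 9f xor e2 = 7d
byte 2: 4f xor 32 = 7d
byte 3: 7c xor 7a = 06
byte 4: 33 xor d0 = e3
byte 5: 57 xor 21 = 76
byte 6: d8 xor 7f = a7
byte 7: f7 xor 54 = a3
byte 8: d9 xor 24 = fd
byte 9: 6f xor e2 = 8d
byte 10: ba xor 32 = 88

3e7d7d06e376a7a3fd8d88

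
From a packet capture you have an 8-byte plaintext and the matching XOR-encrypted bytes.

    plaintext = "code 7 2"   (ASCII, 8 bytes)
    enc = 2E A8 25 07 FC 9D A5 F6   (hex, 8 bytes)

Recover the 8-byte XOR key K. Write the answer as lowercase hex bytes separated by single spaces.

Since enc = plaintext ⊕ K, XORing both sides with plaintext gives K = plaintext ⊕ enc.
byte 0:  99 XOR  46 =  77
byte 1: 111 XOR 168 = 199
byte 2: 100 XOR  37 =  65
byte 3: 101 XOR   7 =  98
byte 4:  32 XOR 252 = 220
byte 5:  55 XOR 157 = 170
byte 6:  32 XOR 165 = 133
byte 7:  50 XOR 246 = 196

4d c7 41 62 dc aa 85 c4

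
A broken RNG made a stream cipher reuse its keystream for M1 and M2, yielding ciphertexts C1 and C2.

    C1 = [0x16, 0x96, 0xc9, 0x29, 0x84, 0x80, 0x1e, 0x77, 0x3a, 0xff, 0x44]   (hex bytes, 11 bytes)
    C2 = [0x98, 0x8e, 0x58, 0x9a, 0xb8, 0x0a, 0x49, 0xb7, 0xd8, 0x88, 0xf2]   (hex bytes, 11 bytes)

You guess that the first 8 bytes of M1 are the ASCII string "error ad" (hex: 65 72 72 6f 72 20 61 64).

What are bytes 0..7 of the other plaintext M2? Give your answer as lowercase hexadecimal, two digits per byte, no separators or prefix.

eb6ae3dc4eaa36a4

First, C1 ⊕ C2 = (M1 ⊕ K) ⊕ (M2 ⊕ K) = M1 ⊕ M2, so the key drops out. Then M2 = (M1 ⊕ M2) ⊕ M1 over the first 8 bytes.
byte 0: (16 ⊕ 98) ⊕ 65 = 8e ⊕ 65 = eb
byte 1: (96 ⊕ 8e) ⊕ 72 = 18 ⊕ 72 = 6a
byte 2: (c9 ⊕ 58) ⊕ 72 = 91 ⊕ 72 = e3
byte 3: (29 ⊕ 9a) ⊕ 6f = b3 ⊕ 6f = dc
byte 4: (84 ⊕ b8) ⊕ 72 = 3c ⊕ 72 = 4e
byte 5: (80 ⊕ 0a) ⊕ 20 = 8a ⊕ 20 = aa
byte 6: (1e ⊕ 49) ⊕ 61 = 57 ⊕ 61 = 36
byte 7: (77 ⊕ b7) ⊕ 64 = c0 ⊕ 64 = a4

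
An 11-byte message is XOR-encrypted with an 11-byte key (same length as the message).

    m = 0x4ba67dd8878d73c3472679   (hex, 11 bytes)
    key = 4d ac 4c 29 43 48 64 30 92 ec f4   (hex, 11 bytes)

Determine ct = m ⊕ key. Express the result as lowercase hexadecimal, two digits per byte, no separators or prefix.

XOR is its own inverse, so applying the key byte-wise gives the result directly.
byte 0: 4b xor 4d = 06
byte 1: a6 xor ac = 0a
byte 2: 7d xor 4c = 31
byte 3: d8 xor 29 = f1
byte 4: 87 xor 43 = c4
byte 5: 8d xor 48 = c5
byte 6: 73 xor 64 = 17
byte 7: c3 xor 30 = f3
byte 8: 47 xor 92 = d5
byte 9: 26 xor ec = ca
byte 10: 79 xor f4 = 8d

060a31f1c4c517f3d5ca8d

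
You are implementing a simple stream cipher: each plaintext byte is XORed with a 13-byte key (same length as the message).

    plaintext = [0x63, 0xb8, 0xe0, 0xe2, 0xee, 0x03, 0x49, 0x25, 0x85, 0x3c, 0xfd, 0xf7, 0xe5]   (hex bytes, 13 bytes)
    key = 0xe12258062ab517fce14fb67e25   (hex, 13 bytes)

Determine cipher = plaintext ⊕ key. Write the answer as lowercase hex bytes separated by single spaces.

82 9a b8 e4 c4 b6 5e d9 64 73 4b 89 c0

byte 0:  99 xor 225 = 130
byte 1: 184 xor  34 = 154
byte 2: 224 xor  88 = 184
byte 3: 226 xor   6 = 228
byte 4: 238 xor  42 = 196
byte 5:   3 xor 181 = 182
byte 6:  73 xor  23 =  94
byte 7:  37 xor 252 = 217
byte 8: 133 xor 225 = 100
byte 9:  60 xor  79 = 115
byte 10: 253 xor 182 =  75
byte 11: 247 xor 126 = 137
byte 12: 229 xor  37 = 192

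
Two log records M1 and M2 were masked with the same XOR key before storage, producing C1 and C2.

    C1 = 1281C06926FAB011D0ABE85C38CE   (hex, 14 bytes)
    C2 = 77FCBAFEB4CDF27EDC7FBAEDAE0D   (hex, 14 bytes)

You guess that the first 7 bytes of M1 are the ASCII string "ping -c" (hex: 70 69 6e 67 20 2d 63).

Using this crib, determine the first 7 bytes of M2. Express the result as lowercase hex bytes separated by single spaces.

15 14 14 f0 b2 1a 21

First, C1 ⊕ C2 = (M1 ⊕ K) ⊕ (M2 ⊕ K) = M1 ⊕ M2, so the key drops out. Then M2 = (M1 ⊕ M2) ⊕ M1 over the first 7 bytes.
byte 0: (12 XOR 77) XOR 70 = 65 XOR 70 = 15
byte 1: (81 XOR fc) XOR 69 = 7d XOR 69 = 14
byte 2: (c0 XOR ba) XOR 6e = 7a XOR 6e = 14
byte 3: (69 XOR fe) XOR 67 = 97 XOR 67 = f0
byte 4: (26 XOR b4) XOR 20 = 92 XOR 20 = b2
byte 5: (fa XOR cd) XOR 2d = 37 XOR 2d = 1a
byte 6: (b0 XOR f2) XOR 63 = 42 XOR 63 = 21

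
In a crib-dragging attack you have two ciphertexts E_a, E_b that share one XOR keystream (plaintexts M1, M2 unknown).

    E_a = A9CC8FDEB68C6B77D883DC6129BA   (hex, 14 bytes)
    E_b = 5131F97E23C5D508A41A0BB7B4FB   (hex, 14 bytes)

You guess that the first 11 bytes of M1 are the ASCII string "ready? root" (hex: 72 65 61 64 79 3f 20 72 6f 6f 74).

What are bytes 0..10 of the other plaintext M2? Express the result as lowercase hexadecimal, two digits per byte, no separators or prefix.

First, E_a ⊕ E_b = (M1 ⊕ K) ⊕ (M2 ⊕ K) = M1 ⊕ M2, so the key drops out. Then M2 = (M1 ⊕ M2) ⊕ M1 over the first 11 bytes.
byte 0: (a9 XOR 51) XOR 72 = f8 XOR 72 = 8a
byte 1: (cc XOR 31) XOR 65 = fd XOR 65 = 98
byte 2: (8f XOR f9) XOR 61 = 76 XOR 61 = 17
byte 3: (de XOR 7e) XOR 64 = a0 XOR 64 = c4
byte 4: (b6 XOR 23) XOR 79 = 95 XOR 79 = ec
byte 5: (8c XOR c5) XOR 3f = 49 XOR 3f = 76
byte 6: (6b XOR d5) XOR 20 = be XOR 20 = 9e
byte 7: (77 XOR 08) XOR 72 = 7f XOR 72 = 0d
byte 8: (d8 XOR a4) XOR 6f = 7c XOR 6f = 13
byte 9: (83 XOR 1a) XOR 6f = 99 XOR 6f = f6
byte 10: (dc XOR 0b) XOR 74 = d7 XOR 74 = a3

8a9817c4ec769e0d13f6a3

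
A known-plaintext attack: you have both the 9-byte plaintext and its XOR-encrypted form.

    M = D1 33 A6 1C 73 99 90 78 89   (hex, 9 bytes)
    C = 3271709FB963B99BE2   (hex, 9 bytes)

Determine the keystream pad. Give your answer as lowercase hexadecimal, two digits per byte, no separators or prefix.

e342d683cafa29e36b

Since C = M ⊕ pad, XORing both sides with M gives pad = M ⊕ C.
11010001 XOR 00110010 = 11100011
00110011 XOR 01110001 = 01000010
10100110 XOR 01110000 = 11010110
00011100 XOR 10011111 = 10000011
01110011 XOR 10111001 = 11001010
10011001 XOR 01100011 = 11111010
10010000 XOR 10111001 = 00101001
01111000 XOR 10011011 = 11100011
10001001 XOR 11100010 = 01101011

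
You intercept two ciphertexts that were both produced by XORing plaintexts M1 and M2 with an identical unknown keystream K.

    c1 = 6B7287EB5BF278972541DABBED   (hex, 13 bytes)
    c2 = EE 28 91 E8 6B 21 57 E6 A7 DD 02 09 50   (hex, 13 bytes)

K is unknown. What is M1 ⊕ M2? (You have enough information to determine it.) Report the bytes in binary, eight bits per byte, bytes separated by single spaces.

10000101 01011010 00010110 00000011 00110000 11010011 00101111 01110001 10000010 10011100 11011000 10110010 10111101

c1 ⊕ c2 = (M1 ⊕ K) ⊕ (M2 ⊕ K) = M1 ⊕ M2 — the shared key cancels under XOR.
byte 0: 01101011 ^ 11101110 = 10000101
byte 1: 01110010 ^ 00101000 = 01011010
byte 2: 10000111 ^ 10010001 = 00010110
byte 3: 11101011 ^ 11101000 = 00000011
byte 4: 01011011 ^ 01101011 = 00110000
byte 5: 11110010 ^ 00100001 = 11010011
byte 6: 01111000 ^ 01010111 = 00101111
byte 7: 10010111 ^ 11100110 = 01110001
byte 8: 00100101 ^ 10100111 = 10000010
byte 9: 01000001 ^ 11011101 = 10011100
byte 10: 11011010 ^ 00000010 = 11011000
byte 11: 10111011 ^ 00001001 = 10110010
byte 12: 11101101 ^ 01010000 = 10111101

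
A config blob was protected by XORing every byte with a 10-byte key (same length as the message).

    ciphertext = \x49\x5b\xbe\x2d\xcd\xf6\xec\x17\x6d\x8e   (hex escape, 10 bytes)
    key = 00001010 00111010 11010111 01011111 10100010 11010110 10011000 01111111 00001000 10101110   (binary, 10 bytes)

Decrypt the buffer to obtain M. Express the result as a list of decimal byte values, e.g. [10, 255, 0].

[67, 97, 105, 114, 111, 32, 116, 104, 101, 32]

XOR is its own inverse, so applying the key byte-wise gives the result directly.
01001001 xor 00001010 = 01000011
01011011 xor 00111010 = 01100001
10111110 xor 11010111 = 01101001
00101101 xor 01011111 = 01110010
11001101 xor 10100010 = 01101111
11110110 xor 11010110 = 00100000
11101100 xor 10011000 = 01110100
00010111 xor 01111111 = 01101000
01101101 xor 00001000 = 01100101
10001110 xor 10101110 = 00100000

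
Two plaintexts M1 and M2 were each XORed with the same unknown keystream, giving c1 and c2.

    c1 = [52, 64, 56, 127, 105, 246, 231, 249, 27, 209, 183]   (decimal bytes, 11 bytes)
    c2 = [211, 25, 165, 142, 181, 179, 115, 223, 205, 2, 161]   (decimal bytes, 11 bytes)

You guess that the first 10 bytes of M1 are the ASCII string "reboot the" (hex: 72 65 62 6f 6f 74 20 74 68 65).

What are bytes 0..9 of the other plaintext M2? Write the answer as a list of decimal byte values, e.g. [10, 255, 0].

First, c1 ⊕ c2 = (M1 ⊕ K) ⊕ (M2 ⊕ K) = M1 ⊕ M2, so the key drops out. Then M2 = (M1 ⊕ M2) ⊕ M1 over the first 10 bytes.
byte 0: (34 xor d3) xor 72 = e7 xor 72 = 95
byte 1: (40 xor 19) xor 65 = 59 xor 65 = 3c
byte 2: (38 xor a5) xor 62 = 9d xor 62 = ff
byte 3: (7f xor 8e) xor 6f = f1 xor 6f = 9e
byte 4: (69 xor b5) xor 6f = dc xor 6f = b3
byte 5: (f6 xor b3) xor 74 = 45 xor 74 = 31
byte 6: (e7 xor 73) xor 20 = 94 xor 20 = b4
byte 7: (f9 xor df) xor 74 = 26 xor 74 = 52
byte 8: (1b xor cd) xor 68 = d6 xor 68 = be
byte 9: (d1 xor 02) xor 65 = d3 xor 65 = b6

[149, 60, 255, 158, 179, 49, 180, 82, 190, 182]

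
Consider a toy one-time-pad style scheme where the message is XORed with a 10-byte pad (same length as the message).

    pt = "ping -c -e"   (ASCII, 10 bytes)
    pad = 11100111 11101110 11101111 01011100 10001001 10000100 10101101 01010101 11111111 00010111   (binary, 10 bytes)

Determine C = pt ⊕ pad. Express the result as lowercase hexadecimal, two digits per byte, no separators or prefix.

9787813ba9a9ce75d272

XOR is its own inverse, so applying the key byte-wise gives the result directly.
70 xor e7 = 97
69 xor ee = 87
6e xor ef = 81
67 xor 5c = 3b
20 xor 89 = a9
2d xor 84 = a9
63 xor ad = ce
20 xor 55 = 75
2d xor ff = d2
65 xor 17 = 72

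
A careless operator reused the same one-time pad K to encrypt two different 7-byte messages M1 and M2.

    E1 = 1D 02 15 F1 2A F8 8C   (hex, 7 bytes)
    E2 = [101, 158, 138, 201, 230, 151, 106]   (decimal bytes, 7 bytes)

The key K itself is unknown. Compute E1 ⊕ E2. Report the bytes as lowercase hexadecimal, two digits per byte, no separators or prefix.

E1 ⊕ E2 = (M1 ⊕ K) ⊕ (M2 ⊕ K) = M1 ⊕ M2 — the shared key cancels under XOR.
byte 0: 00011101 xor 01100101 = 01111000
byte 1: 00000010 xor 10011110 = 10011100
byte 2: 00010101 xor 10001010 = 10011111
byte 3: 11110001 xor 11001001 = 00111000
byte 4: 00101010 xor 11100110 = 11001100
byte 5: 11111000 xor 10010111 = 01101111
byte 6: 10001100 xor 01101010 = 11100110

789c9f38cc6fe6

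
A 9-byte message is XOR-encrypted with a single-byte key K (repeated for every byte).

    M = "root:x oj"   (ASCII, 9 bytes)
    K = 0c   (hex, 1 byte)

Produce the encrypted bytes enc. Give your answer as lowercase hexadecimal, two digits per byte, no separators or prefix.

7e63637836742c6366

The 1-byte key repeats, so the effective keystream is 0c 0c 0c 0c 0c 0c 0c 0c 0c.
byte 0: 72 xor 0c = 7e
byte 1: 6f xor 0c = 63
byte 2: 6f xor 0c = 63
byte 3: 74 xor 0c = 78
byte 4: 3a xor 0c = 36
byte 5: 78 xor 0c = 74
byte 6: 20 xor 0c = 2c
byte 7: 6f xor 0c = 63
byte 8: 6a xor 0c = 66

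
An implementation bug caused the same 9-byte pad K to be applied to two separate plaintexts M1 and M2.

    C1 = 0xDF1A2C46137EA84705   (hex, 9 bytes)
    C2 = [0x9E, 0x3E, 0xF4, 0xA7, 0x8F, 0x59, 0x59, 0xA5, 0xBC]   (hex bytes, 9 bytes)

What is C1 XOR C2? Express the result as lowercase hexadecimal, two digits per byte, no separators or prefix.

C1 ⊕ C2 = (M1 ⊕ K) ⊕ (M2 ⊕ K) = M1 ⊕ M2 — the shared key cancels under XOR.
223 ^ 158 =  65
 26 ^  62 =  36
 44 ^ 244 = 216
 70 ^ 167 = 225
 19 ^ 143 = 156
126 ^  89 =  39
168 ^  89 = 241
 71 ^ 165 = 226
  5 ^ 188 = 185

4124d8e19c27f1e2b9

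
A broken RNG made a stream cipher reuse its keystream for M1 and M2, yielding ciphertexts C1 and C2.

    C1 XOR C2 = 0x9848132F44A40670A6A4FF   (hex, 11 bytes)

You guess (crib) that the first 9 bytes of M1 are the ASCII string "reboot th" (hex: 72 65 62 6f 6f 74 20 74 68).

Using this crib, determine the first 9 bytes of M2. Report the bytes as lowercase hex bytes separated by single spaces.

Since C1 ⊕ C2 = M1 ⊕ M2, XORing with the guessed M1 bytes yields the corresponding M2 bytes: M2 = (C1 ⊕ C2) ⊕ M1.
byte 0: 152 ⊕ 114 = 234
byte 1:  72 ⊕ 101 =  45
byte 2:  19 ⊕  98 = 113
byte 3:  47 ⊕ 111 =  64
byte 4:  68 ⊕ 111 =  43
byte 5: 164 ⊕ 116 = 208
byte 6:   6 ⊕  32 =  38
byte 7: 112 ⊕ 116 =   4
byte 8: 166 ⊕ 104 = 206

ea 2d 71 40 2b d0 26 04 ce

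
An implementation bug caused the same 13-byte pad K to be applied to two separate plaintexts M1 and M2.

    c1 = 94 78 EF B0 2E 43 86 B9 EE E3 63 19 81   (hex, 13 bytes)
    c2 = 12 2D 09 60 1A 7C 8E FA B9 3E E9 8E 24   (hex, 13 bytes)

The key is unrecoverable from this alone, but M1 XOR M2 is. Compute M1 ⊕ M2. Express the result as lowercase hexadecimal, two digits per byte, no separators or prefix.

c1 ⊕ c2 = (M1 ⊕ K) ⊕ (M2 ⊕ K) = M1 ⊕ M2 — the shared key cancels under XOR.
byte 0: 10010100 XOR 00010010 = 10000110
byte 1: 01111000 XOR 00101101 = 01010101
byte 2: 11101111 XOR 00001001 = 11100110
byte 3: 10110000 XOR 01100000 = 11010000
byte 4: 00101110 XOR 00011010 = 00110100
byte 5: 01000011 XOR 01111100 = 00111111
byte 6: 10000110 XOR 10001110 = 00001000
byte 7: 10111001 XOR 11111010 = 01000011
byte 8: 11101110 XOR 10111001 = 01010111
byte 9: 11100011 XOR 00111110 = 11011101
byte 10: 01100011 XOR 11101001 = 10001010
byte 11: 00011001 XOR 10001110 = 10010111
byte 12: 10000001 XOR 00100100 = 10100101

8655e6d0343f084357dd8a97a5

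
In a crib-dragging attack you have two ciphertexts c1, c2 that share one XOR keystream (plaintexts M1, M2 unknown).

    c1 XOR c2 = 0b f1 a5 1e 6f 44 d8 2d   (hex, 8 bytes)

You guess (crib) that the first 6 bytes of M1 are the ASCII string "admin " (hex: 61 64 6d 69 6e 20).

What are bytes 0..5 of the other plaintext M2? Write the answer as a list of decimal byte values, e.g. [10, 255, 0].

Since c1 ⊕ c2 = M1 ⊕ M2, XORing with the guessed M1 bytes yields the corresponding M2 bytes: M2 = (c1 ⊕ c2) ⊕ M1.
0b xor 61 = 6a
f1 xor 64 = 95
a5 xor 6d = c8
1e xor 69 = 77
6f xor 6e = 01
44 xor 20 = 64

[106, 149, 200, 119, 1, 100]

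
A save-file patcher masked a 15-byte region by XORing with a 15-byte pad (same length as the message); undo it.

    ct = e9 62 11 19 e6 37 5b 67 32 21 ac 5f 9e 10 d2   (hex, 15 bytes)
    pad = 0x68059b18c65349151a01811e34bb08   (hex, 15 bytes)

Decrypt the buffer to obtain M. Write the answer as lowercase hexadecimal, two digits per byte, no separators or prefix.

e9 ^ 68 = 81
62 ^ 05 = 67
11 ^ 9b = 8a
19 ^ 18 = 01
e6 ^ c6 = 20
37 ^ 53 = 64
5b ^ 49 = 12
67 ^ 15 = 72
32 ^ 1a = 28
21 ^ 01 = 20
ac ^ 81 = 2d
5f ^ 1e = 41
9e ^ 34 = aa
10 ^ bb = ab
d2 ^ 08 = da

81678a012064127228202d41aaabda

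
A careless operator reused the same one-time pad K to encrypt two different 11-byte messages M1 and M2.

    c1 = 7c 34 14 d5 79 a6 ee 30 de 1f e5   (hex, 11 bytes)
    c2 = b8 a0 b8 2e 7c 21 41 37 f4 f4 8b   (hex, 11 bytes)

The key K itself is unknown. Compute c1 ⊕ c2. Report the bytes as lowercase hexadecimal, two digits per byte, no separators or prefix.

c1 ⊕ c2 = (M1 ⊕ K) ⊕ (M2 ⊕ K) = M1 ⊕ M2 — the shared key cancels under XOR.
byte 0: 124 xor 184 = 196
byte 1:  52 xor 160 = 148
byte 2:  20 xor 184 = 172
byte 3: 213 xor  46 = 251
byte 4: 121 xor 124 =   5
byte 5: 166 xor  33 = 135
byte 6: 238 xor  65 = 175
byte 7:  48 xor  55 =   7
byte 8: 222 xor 244 =  42
byte 9:  31 xor 244 = 235
byte 10: 229 xor 139 = 110

c494acfb0587af072aeb6e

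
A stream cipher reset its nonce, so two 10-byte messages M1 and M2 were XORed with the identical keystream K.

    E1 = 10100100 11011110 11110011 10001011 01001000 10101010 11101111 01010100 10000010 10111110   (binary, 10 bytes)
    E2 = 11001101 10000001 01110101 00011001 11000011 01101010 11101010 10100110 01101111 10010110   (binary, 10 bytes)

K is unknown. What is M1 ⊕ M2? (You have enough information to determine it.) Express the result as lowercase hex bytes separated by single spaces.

E1 ⊕ E2 = (M1 ⊕ K) ⊕ (M2 ⊕ K) = M1 ⊕ M2 — the shared key cancels under XOR.
byte 0: 10100100 ⊕ 11001101 = 01101001
byte 1: 11011110 ⊕ 10000001 = 01011111
byte 2: 11110011 ⊕ 01110101 = 10000110
byte 3: 10001011 ⊕ 00011001 = 10010010
byte 4: 01001000 ⊕ 11000011 = 10001011
byte 5: 10101010 ⊕ 01101010 = 11000000
byte 6: 11101111 ⊕ 11101010 = 00000101
byte 7: 01010100 ⊕ 10100110 = 11110010
byte 8: 10000010 ⊕ 01101111 = 11101101
byte 9: 10111110 ⊕ 10010110 = 00101000

69 5f 86 92 8b c0 05 f2 ed 28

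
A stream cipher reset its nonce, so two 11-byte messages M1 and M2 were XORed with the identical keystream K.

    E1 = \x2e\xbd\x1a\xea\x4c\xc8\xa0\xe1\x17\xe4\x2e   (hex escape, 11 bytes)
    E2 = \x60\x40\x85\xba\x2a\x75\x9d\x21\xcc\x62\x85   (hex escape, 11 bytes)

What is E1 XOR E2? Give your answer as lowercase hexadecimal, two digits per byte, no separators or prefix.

4efd9f5066bd3dc0db86ab

E1 ⊕ E2 = (M1 ⊕ K) ⊕ (M2 ⊕ K) = M1 ⊕ M2 — the shared key cancels under XOR.
2e xor 60 = 4e
bd xor 40 = fd
1a xor 85 = 9f
ea xor ba = 50
4c xor 2a = 66
c8 xor 75 = bd
a0 xor 9d = 3d
e1 xor 21 = c0
17 xor cc = db
e4 xor 62 = 86
2e xor 85 = ab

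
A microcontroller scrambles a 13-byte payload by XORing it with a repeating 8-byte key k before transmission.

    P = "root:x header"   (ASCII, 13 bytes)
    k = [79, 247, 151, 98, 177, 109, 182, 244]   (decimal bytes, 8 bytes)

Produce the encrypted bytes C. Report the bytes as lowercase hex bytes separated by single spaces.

3d 98 f8 16 8b 15 96 9c 2a 96 f3 07 c3

The 8-byte key repeats, so the effective keystream is 4f f7 97 62 b1 6d b6 f4 4f f7 97 62 b1.
byte 0: 72 xor 4f = 3d
byte 1: 6f xor f7 = 98
byte 2: 6f xor 97 = f8
byte 3: 74 xor 62 = 16
byte 4: 3a xor b1 = 8b
byte 5: 78 xor 6d = 15
byte 6: 20 xor b6 = 96
byte 7: 68 xor f4 = 9c
byte 8: 65 xor 4f = 2a
byte 9: 61 xor f7 = 96
byte 10: 64 xor 97 = f3
byte 11: 65 xor 62 = 07
byte 12: 72 xor b1 = c3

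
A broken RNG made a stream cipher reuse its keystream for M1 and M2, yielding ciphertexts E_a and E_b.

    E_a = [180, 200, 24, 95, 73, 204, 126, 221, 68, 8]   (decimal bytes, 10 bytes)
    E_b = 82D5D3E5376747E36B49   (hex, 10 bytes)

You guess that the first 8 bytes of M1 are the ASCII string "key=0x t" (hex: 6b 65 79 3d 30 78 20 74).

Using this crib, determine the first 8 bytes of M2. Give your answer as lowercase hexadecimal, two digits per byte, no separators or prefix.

5d78b2874ed3194a

First, E_a ⊕ E_b = (M1 ⊕ K) ⊕ (M2 ⊕ K) = M1 ⊕ M2, so the key drops out. Then M2 = (M1 ⊕ M2) ⊕ M1 over the first 8 bytes.
byte 0: (b4 xor 82) xor 6b = 36 xor 6b = 5d
byte 1: (c8 xor d5) xor 65 = 1d xor 65 = 78
byte 2: (18 xor d3) xor 79 = cb xor 79 = b2
byte 3: (5f xor e5) xor 3d = ba xor 3d = 87
byte 4: (49 xor 37) xor 30 = 7e xor 30 = 4e
byte 5: (cc xor 67) xor 78 = ab xor 78 = d3
byte 6: (7e xor 47) xor 20 = 39 xor 20 = 19
byte 7: (dd xor e3) xor 74 = 3e xor 74 = 4a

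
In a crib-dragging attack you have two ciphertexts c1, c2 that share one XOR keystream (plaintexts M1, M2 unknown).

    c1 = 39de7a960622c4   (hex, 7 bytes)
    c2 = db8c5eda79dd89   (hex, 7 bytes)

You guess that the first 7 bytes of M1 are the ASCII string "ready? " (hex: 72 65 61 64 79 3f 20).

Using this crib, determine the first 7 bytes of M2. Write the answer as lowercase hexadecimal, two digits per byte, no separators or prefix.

First, c1 ⊕ c2 = (M1 ⊕ K) ⊕ (M2 ⊕ K) = M1 ⊕ M2, so the key drops out. Then M2 = (M1 ⊕ M2) ⊕ M1 over the first 7 bytes.
byte 0: (39 ⊕ db) ⊕ 72 = e2 ⊕ 72 = 90
byte 1: (de ⊕ 8c) ⊕ 65 = 52 ⊕ 65 = 37
byte 2: (7a ⊕ 5e) ⊕ 61 = 24 ⊕ 61 = 45
byte 3: (96 ⊕ da) ⊕ 64 = 4c ⊕ 64 = 28
byte 4: (06 ⊕ 79) ⊕ 79 = 7f ⊕ 79 = 06
byte 5: (22 ⊕ dd) ⊕ 3f = ff ⊕ 3f = c0
byte 6: (c4 ⊕ 89) ⊕ 20 = 4d ⊕ 20 = 6d

9037452806c06d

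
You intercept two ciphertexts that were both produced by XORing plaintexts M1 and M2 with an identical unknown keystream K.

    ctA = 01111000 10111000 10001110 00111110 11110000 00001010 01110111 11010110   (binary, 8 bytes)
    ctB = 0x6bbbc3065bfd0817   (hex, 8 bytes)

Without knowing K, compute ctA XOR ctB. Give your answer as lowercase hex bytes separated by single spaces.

ctA ⊕ ctB = (M1 ⊕ K) ⊕ (M2 ⊕ K) = M1 ⊕ M2 — the shared key cancels under XOR.
01111000 XOR 01101011 = 00010011
10111000 XOR 10111011 = 00000011
10001110 XOR 11000011 = 01001101
00111110 XOR 00000110 = 00111000
11110000 XOR 01011011 = 10101011
00001010 XOR 11111101 = 11110111
01110111 XOR 00001000 = 01111111
11010110 XOR 00010111 = 11000001

13 03 4d 38 ab f7 7f c1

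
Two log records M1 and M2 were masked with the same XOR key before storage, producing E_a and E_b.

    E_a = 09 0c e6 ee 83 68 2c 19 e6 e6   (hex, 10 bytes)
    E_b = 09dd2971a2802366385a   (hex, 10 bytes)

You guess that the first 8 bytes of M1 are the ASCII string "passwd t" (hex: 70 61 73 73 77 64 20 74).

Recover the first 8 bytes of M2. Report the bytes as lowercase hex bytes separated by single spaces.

First, E_a ⊕ E_b = (M1 ⊕ K) ⊕ (M2 ⊕ K) = M1 ⊕ M2, so the key drops out. Then M2 = (M1 ⊕ M2) ⊕ M1 over the first 8 bytes.
byte 0: (09 ^ 09) ^ 70 = 00 ^ 70 = 70
byte 1: (0c ^ dd) ^ 61 = d1 ^ 61 = b0
byte 2: (e6 ^ 29) ^ 73 = cf ^ 73 = bc
byte 3: (ee ^ 71) ^ 73 = 9f ^ 73 = ec
byte 4: (83 ^ a2) ^ 77 = 21 ^ 77 = 56
byte 5: (68 ^ 80) ^ 64 = e8 ^ 64 = 8c
byte 6: (2c ^ 23) ^ 20 = 0f ^ 20 = 2f
byte 7: (19 ^ 66) ^ 74 = 7f ^ 74 = 0b

70 b0 bc ec 56 8c 2f 0b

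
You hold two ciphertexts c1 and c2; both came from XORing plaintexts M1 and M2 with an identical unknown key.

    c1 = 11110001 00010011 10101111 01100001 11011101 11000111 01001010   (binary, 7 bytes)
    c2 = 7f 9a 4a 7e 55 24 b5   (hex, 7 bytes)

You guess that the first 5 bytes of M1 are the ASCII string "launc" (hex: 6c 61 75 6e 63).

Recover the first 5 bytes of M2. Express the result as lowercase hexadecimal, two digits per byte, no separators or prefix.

e2e89071eb

First, c1 ⊕ c2 = (M1 ⊕ K) ⊕ (M2 ⊕ K) = M1 ⊕ M2, so the key drops out. Then M2 = (M1 ⊕ M2) ⊕ M1 over the first 5 bytes.
byte 0: (f1 ⊕ 7f) ⊕ 6c = 8e ⊕ 6c = e2
byte 1: (13 ⊕ 9a) ⊕ 61 = 89 ⊕ 61 = e8
byte 2: (af ⊕ 4a) ⊕ 75 = e5 ⊕ 75 = 90
byte 3: (61 ⊕ 7e) ⊕ 6e = 1f ⊕ 6e = 71
byte 4: (dd ⊕ 55) ⊕ 63 = 88 ⊕ 63 = eb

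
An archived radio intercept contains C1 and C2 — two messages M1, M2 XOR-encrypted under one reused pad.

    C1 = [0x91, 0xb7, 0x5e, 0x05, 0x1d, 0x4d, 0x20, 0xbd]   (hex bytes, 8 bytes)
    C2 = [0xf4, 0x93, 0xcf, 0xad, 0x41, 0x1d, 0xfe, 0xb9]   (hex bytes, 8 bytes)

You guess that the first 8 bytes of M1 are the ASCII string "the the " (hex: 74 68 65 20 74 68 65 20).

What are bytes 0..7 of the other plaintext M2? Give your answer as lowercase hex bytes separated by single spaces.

11 4c f4 88 28 38 bb 24

First, C1 ⊕ C2 = (M1 ⊕ K) ⊕ (M2 ⊕ K) = M1 ⊕ M2, so the key drops out. Then M2 = (M1 ⊕ M2) ⊕ M1 over the first 8 bytes.
byte 0: (91 ^ f4) ^ 74 = 65 ^ 74 = 11
byte 1: (b7 ^ 93) ^ 68 = 24 ^ 68 = 4c
byte 2: (5e ^ cf) ^ 65 = 91 ^ 65 = f4
byte 3: (05 ^ ad) ^ 20 = a8 ^ 20 = 88
byte 4: (1d ^ 41) ^ 74 = 5c ^ 74 = 28
byte 5: (4d ^ 1d) ^ 68 = 50 ^ 68 = 38
byte 6: (20 ^ fe) ^ 65 = de ^ 65 = bb
byte 7: (bd ^ b9) ^ 20 = 04 ^ 20 = 24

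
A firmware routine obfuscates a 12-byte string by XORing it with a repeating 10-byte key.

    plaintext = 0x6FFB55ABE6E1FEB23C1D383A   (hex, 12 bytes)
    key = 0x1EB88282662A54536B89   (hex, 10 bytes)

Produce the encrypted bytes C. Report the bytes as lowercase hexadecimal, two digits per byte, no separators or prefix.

The 10-byte key repeats, so the effective keystream is 1e b8 82 82 66 2a 54 53 6b 89 1e b8.
byte 0: 6f ^ 1e = 71
byte 1: fb ^ b8 = 43
byte 2: 55 ^ 82 = d7
byte 3: ab ^ 82 = 29
byte 4: e6 ^ 66 = 80
byte 5: e1 ^ 2a = cb
byte 6: fe ^ 54 = aa
byte 7: b2 ^ 53 = e1
byte 8: 3c ^ 6b = 57
byte 9: 1d ^ 89 = 94
byte 10: 38 ^ 1e = 26
byte 11: 3a ^ b8 = 82

7143d72980cbaae157942682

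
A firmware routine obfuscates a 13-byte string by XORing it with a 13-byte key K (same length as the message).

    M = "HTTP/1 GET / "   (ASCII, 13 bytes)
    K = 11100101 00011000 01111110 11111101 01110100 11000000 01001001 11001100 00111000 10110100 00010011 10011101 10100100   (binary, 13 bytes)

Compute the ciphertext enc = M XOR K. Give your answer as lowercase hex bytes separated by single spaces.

XOR is its own inverse, so applying the key byte-wise gives the result directly.
byte 0: 48 ⊕ e5 = ad
byte 1: 54 ⊕ 18 = 4c
byte 2: 54 ⊕ 7e = 2a
byte 3: 50 ⊕ fd = ad
byte 4: 2f ⊕ 74 = 5b
byte 5: 31 ⊕ c0 = f1
byte 6: 20 ⊕ 49 = 69
byte 7: 47 ⊕ cc = 8b
byte 8: 45 ⊕ 38 = 7d
byte 9: 54 ⊕ b4 = e0
byte 10: 20 ⊕ 13 = 33
byte 11: 2f ⊕ 9d = b2
byte 12: 20 ⊕ a4 = 84

ad 4c 2a ad 5b f1 69 8b 7d e0 33 b2 84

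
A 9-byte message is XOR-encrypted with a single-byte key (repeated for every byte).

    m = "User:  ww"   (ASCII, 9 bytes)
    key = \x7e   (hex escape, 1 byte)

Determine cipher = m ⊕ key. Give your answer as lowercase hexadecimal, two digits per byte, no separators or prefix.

2b0d1b0c445e5e0909

The 1-byte key repeats, so the effective keystream is 7e 7e 7e 7e 7e 7e 7e 7e 7e.
byte 0: 55 XOR 7e = 2b
byte 1: 73 XOR 7e = 0d
byte 2: 65 XOR 7e = 1b
byte 3: 72 XOR 7e = 0c
byte 4: 3a XOR 7e = 44
byte 5: 20 XOR 7e = 5e
byte 6: 20 XOR 7e = 5e
byte 7: 77 XOR 7e = 09
byte 8: 77 XOR 7e = 09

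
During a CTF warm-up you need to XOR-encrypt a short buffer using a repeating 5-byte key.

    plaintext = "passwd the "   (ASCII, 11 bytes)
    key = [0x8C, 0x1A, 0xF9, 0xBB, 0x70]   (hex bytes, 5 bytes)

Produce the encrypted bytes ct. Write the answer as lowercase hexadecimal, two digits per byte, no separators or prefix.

The 5-byte key repeats, so the effective keystream is 8c 1a f9 bb 70 8c 1a f9 bb 70 8c.
byte 0: 70 ^ 8c = fc
byte 1: 61 ^ 1a = 7b
byte 2: 73 ^ f9 = 8a
byte 3: 73 ^ bb = c8
byte 4: 77 ^ 70 = 07
byte 5: 64 ^ 8c = e8
byte 6: 20 ^ 1a = 3a
byte 7: 74 ^ f9 = 8d
byte 8: 68 ^ bb = d3
byte 9: 65 ^ 70 = 15
byte 10: 20 ^ 8c = ac

fc7b8ac807e83a8dd315ac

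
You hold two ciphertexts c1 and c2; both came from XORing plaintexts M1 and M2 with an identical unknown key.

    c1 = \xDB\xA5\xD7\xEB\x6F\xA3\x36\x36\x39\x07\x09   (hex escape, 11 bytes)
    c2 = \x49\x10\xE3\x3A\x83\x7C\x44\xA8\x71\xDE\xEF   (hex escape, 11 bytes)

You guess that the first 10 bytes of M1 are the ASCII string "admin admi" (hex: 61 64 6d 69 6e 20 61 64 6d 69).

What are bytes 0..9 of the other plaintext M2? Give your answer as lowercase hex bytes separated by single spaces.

First, c1 ⊕ c2 = (M1 ⊕ K) ⊕ (M2 ⊕ K) = M1 ⊕ M2, so the key drops out. Then M2 = (M1 ⊕ M2) ⊕ M1 over the first 10 bytes.
byte 0: (db xor 49) xor 61 = 92 xor 61 = f3
byte 1: (a5 xor 10) xor 64 = b5 xor 64 = d1
byte 2: (d7 xor e3) xor 6d = 34 xor 6d = 59
byte 3: (eb xor 3a) xor 69 = d1 xor 69 = b8
byte 4: (6f xor 83) xor 6e = ec xor 6e = 82
byte 5: (a3 xor 7c) xor 20 = df xor 20 = ff
byte 6: (36 xor 44) xor 61 = 72 xor 61 = 13
byte 7: (36 xor a8) xor 64 = 9e xor 64 = fa
byte 8: (39 xor 71) xor 6d = 48 xor 6d = 25
byte 9: (07 xor de) xor 69 = d9 xor 69 = b0

f3 d1 59 b8 82 ff 13 fa 25 b0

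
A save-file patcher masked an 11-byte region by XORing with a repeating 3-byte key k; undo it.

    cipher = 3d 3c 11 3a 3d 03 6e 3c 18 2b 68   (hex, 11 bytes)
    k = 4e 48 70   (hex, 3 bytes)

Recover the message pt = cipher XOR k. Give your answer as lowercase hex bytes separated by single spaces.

73 74 61 74 75 73 20 74 68 65 20

The 3-byte key repeats, so the effective keystream is 4e 48 70 4e 48 70 4e 48 70 4e 48.
byte 0: 3d ⊕ 4e = 73
byte 1: 3c ⊕ 48 = 74
byte 2: 11 ⊕ 70 = 61
byte 3: 3a ⊕ 4e = 74
byte 4: 3d ⊕ 48 = 75
byte 5: 03 ⊕ 70 = 73
byte 6: 6e ⊕ 4e = 20
byte 7: 3c ⊕ 48 = 74
byte 8: 18 ⊕ 70 = 68
byte 9: 2b ⊕ 4e = 65
byte 10: 68 ⊕ 48 = 20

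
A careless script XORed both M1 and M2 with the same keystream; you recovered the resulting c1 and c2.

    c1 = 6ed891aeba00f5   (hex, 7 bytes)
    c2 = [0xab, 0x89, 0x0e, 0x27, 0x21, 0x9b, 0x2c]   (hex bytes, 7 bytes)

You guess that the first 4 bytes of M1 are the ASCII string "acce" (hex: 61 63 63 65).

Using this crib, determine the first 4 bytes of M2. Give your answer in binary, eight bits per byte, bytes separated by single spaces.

10100100 00110010 11111100 11101100

First, c1 ⊕ c2 = (M1 ⊕ K) ⊕ (M2 ⊕ K) = M1 ⊕ M2, so the key drops out. Then M2 = (M1 ⊕ M2) ⊕ M1 over the first 4 bytes.
byte 0: (6e ^ ab) ^ 61 = c5 ^ 61 = a4
byte 1: (d8 ^ 89) ^ 63 = 51 ^ 63 = 32
byte 2: (91 ^ 0e) ^ 63 = 9f ^ 63 = fc
byte 3: (ae ^ 27) ^ 65 = 89 ^ 65 = ec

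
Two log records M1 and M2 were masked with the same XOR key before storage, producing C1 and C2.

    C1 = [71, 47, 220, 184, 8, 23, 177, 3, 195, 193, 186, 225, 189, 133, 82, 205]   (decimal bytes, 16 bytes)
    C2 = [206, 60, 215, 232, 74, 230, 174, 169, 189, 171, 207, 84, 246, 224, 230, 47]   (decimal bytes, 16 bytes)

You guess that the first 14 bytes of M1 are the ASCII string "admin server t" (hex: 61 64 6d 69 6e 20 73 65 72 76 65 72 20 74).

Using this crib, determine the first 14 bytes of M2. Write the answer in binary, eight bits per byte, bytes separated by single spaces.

11101000 01110111 01100110 00111001 00101100 11010001 01101100 11001111 00001100 00011100 00010000 11000111 01101011 00010001

First, C1 ⊕ C2 = (M1 ⊕ K) ⊕ (M2 ⊕ K) = M1 ⊕ M2, so the key drops out. Then M2 = (M1 ⊕ M2) ⊕ M1 over the first 14 bytes.
byte 0: (47 xor ce) xor 61 = 89 xor 61 = e8
byte 1: (2f xor 3c) xor 64 = 13 xor 64 = 77
byte 2: (dc xor d7) xor 6d = 0b xor 6d = 66
byte 3: (b8 xor e8) xor 69 = 50 xor 69 = 39
byte 4: (08 xor 4a) xor 6e = 42 xor 6e = 2c
byte 5: (17 xor e6) xor 20 = f1 xor 20 = d1
byte 6: (b1 xor ae) xor 73 = 1f xor 73 = 6c
byte 7: (03 xor a9) xor 65 = aa xor 65 = cf
byte 8: (c3 xor bd) xor 72 = 7e xor 72 = 0c
byte 9: (c1 xor ab) xor 76 = 6a xor 76 = 1c
byte 10: (ba xor cf) xor 65 = 75 xor 65 = 10
byte 11: (e1 xor 54) xor 72 = b5 xor 72 = c7
byte 12: (bd xor f6) xor 20 = 4b xor 20 = 6b
byte 13: (85 xor e0) xor 74 = 65 xor 74 = 11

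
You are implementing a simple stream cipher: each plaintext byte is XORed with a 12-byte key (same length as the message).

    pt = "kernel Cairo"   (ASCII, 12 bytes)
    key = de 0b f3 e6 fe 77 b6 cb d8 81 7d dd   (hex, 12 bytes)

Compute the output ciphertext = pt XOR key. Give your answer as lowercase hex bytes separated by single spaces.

b5 6e 81 88 9b 1b 96 88 b9 e8 0f b2

6b ⊕ de = b5
65 ⊕ 0b = 6e
72 ⊕ f3 = 81
6e ⊕ e6 = 88
65 ⊕ fe = 9b
6c ⊕ 77 = 1b
20 ⊕ b6 = 96
43 ⊕ cb = 88
61 ⊕ d8 = b9
69 ⊕ 81 = e8
72 ⊕ 7d = 0f
6f ⊕ dd = b2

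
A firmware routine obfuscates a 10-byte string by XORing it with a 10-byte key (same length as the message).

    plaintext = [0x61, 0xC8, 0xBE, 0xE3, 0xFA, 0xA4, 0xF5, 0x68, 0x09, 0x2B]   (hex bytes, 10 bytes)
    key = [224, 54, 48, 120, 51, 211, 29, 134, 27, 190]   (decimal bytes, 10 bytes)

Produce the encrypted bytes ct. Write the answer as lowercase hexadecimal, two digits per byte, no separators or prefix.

 97 xor 224 = 129
200 xor  54 = 254
190 xor  48 = 142
227 xor 120 = 155
250 xor  51 = 201
164 xor 211 = 119
245 xor  29 = 232
104 xor 134 = 238
  9 xor  27 =  18
 43 xor 190 = 149

81fe8e9bc977e8ee1295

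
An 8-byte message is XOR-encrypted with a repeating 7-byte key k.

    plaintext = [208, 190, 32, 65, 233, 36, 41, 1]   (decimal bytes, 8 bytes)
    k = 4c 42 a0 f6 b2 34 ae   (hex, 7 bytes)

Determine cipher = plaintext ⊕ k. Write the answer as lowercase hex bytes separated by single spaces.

9c fc 80 b7 5b 10 87 4d

The 7-byte key repeats, so the effective keystream is 4c 42 a0 f6 b2 34 ae 4c.
byte 0: 208 xor  76 = 156
byte 1: 190 xor  66 = 252
byte 2:  32 xor 160 = 128
byte 3:  65 xor 246 = 183
byte 4: 233 xor 178 =  91
byte 5:  36 xor  52 =  16
byte 6:  41 xor 174 = 135
byte 7:   1 xor  76 =  77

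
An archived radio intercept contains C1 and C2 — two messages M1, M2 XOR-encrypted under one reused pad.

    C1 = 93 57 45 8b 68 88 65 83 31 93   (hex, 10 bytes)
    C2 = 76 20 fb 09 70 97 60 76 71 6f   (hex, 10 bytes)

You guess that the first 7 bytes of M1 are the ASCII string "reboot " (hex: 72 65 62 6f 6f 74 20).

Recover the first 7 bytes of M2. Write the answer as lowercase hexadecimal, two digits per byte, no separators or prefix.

9712dced776b25

First, C1 ⊕ C2 = (M1 ⊕ K) ⊕ (M2 ⊕ K) = M1 ⊕ M2, so the key drops out. Then M2 = (M1 ⊕ M2) ⊕ M1 over the first 7 bytes.
byte 0: (93 ⊕ 76) ⊕ 72 = e5 ⊕ 72 = 97
byte 1: (57 ⊕ 20) ⊕ 65 = 77 ⊕ 65 = 12
byte 2: (45 ⊕ fb) ⊕ 62 = be ⊕ 62 = dc
byte 3: (8b ⊕ 09) ⊕ 6f = 82 ⊕ 6f = ed
byte 4: (68 ⊕ 70) ⊕ 6f = 18 ⊕ 6f = 77
byte 5: (88 ⊕ 97) ⊕ 74 = 1f ⊕ 74 = 6b
byte 6: (65 ⊕ 60) ⊕ 20 = 05 ⊕ 20 = 25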